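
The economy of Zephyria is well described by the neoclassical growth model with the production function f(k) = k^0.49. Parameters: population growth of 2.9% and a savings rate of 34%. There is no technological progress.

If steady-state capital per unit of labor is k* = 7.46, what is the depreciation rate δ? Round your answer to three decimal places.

δ ≈ 0.093

At the steady state, Δk = 0, so s·k^α = (n + δ)·k.
So s / (n + δ) = (k*)^(1−α) = 7.46^0.51 = 2.7867.
Therefore n + δ = s / 2.7867 = 0.34 / 2.7867 = 0.1220, so δ = 0.1220 − 0.029 = 0.0930.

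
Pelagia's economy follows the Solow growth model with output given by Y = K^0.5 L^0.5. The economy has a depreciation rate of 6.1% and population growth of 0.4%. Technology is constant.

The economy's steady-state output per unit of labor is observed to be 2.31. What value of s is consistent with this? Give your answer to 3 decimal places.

Steady state requires s·f(k) = (n + δ)·k, i.e. s·k^α = (n + δ)·k.
Since y* = [s/(n + δ)]^(α/(1−α)), we have s/(n + δ) = (y*)^((1−α)/α) = 2.31^1 = 2.3100.
Therefore s = 2.3100 × (n + δ) = 2.3100 × 0.065 = 0.1502.

s ≈ 0.150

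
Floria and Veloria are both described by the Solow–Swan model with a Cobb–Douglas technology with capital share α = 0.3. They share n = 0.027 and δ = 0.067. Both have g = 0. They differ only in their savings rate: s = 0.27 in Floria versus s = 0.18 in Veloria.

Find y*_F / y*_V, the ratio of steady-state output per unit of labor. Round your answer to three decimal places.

y*_F / y*_V ≈ 1.190

Steady-state y* = [s/(n + δ)]^(α/(1−α)), so the ratio is [ (s_F/(n + δ)_F) / (s_V/(n + δ)_V) ]^0.4286.
s_F/(n + δ)_F = 0.27/0.094 = 2.8723; s_V/(n + δ)_V = 0.18/0.094 = 1.9149.
Ratio = (2.8723/1.9149)^0.4286 = 1.5000^0.4286 ≈ 1.1898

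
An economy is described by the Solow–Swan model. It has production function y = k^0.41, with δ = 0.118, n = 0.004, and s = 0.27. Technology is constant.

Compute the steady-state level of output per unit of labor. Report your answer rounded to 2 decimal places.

y* = 1.74

At the steady state, Δk = 0, so s·k^α = (n + δ)·k.
Dividing both sides by k: k^(1−α) = s / (n + δ).
k^0.59 = 0.27 / (0.004 + 0.118) = 0.27 / 0.122 = 2.2131
k* = 2.2131^(1/0.59) ≈ 3.8437
y* = (k*)^α = 3.8437^0.41 ≈ 1.7368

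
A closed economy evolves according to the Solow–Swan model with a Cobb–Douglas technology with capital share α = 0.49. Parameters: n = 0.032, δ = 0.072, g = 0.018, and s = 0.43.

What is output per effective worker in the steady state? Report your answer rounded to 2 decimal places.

y* = 3.35

At the steady state, Δk = 0, so s·k^α = (n + g + δ)·k.
Rearranging, k^(1−α) = s / (n + g + δ).
k^0.51 = 0.43 / (0.032 + 0.018 + 0.072) = 0.43 / 0.122 = 3.5246
k* = 3.5246^(1/0.51) ≈ 11.8240
y* = (k*)^α = 11.8240^0.49 ≈ 3.3547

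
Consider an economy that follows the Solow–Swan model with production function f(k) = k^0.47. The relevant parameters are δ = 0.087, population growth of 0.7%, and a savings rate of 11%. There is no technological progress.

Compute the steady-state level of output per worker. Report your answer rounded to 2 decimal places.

y* ≈ 1.15

At the steady state, Δk = 0, so s·k^α = (n + δ)·k.
Dividing both sides by k: k^(1−α) = s / (n + δ).
k^0.53 = 0.11 / (0.007 + 0.087) = 0.11 / 0.094 = 1.1702
k* = 1.1702^(1/0.53) ≈ 1.3452
y* = (k*)^α = 1.3452^0.47 ≈ 1.1496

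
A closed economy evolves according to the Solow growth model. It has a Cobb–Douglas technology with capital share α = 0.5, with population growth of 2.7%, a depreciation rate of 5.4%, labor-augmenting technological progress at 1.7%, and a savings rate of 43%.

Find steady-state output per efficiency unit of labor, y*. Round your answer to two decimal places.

Steady state requires s·f(k) = (n + g + δ)·k, i.e. s·k^α = (n + g + δ)·k.
Rearranging, k^(1−α) = s / (n + g + δ).
k^0.5 = 0.43 / (0.027 + 0.017 + 0.054) = 0.43 / 0.098 = 4.3878
k* = 4.3878^(1/0.5) ≈ 19.2528
y* = (k*)^α = 19.2528^0.5 ≈ 4.3878

y* = 4.39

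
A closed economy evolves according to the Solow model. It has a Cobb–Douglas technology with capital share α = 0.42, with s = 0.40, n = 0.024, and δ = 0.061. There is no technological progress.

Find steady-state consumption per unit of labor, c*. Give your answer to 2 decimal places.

Steady state requires s·f(k) = (n + δ)·k, i.e. s·k^α = (n + δ)·k.
Dividing both sides by k: k^(1−α) = s / (n + δ).
k^0.58 = 0.40 / (0.024 + 0.061) = 0.40 / 0.085 = 4.7059
k* = 4.7059^(1/0.58) ≈ 14.4454
y* = (k*)^α = 14.4454^0.42 ≈ 3.0696
c* = (1 − s)·y* = (1 − 0.40) × 3.0696 ≈ 1.8418

c* ≈ 1.84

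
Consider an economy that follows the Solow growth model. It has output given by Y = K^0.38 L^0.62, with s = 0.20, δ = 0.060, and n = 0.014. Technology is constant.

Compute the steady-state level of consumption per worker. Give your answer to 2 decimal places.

Steady state requires s·f(k) = (n + δ)·k, i.e. s·k^α = (n + δ)·k.
Rearranging, k^(1−α) = s / (n + δ).
k^0.62 = 0.20 / (0.014 + 0.060) = 0.20 / 0.074 = 2.7027
k* = 2.7027^(1/0.62) ≈ 4.9711
y* = (k*)^α = 4.9711^0.38 ≈ 1.8393
c* = (1 − s)·y* = (1 − 0.20) × 1.8393 ≈ 1.4714

c* = 1.47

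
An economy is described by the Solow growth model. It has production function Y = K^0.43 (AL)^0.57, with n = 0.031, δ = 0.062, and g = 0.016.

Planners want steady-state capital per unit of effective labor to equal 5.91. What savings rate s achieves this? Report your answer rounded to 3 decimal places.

s ≈ 0.300

At the steady state, Δk = 0, so s·k^α = (n + g + δ)·k.
So s / (n + g + δ) = (k*)^(1−α) = 5.91^0.57 = 2.7530.
Therefore s = 2.7530 × (n + g + δ) = 2.7530 × 0.109 = 0.3001.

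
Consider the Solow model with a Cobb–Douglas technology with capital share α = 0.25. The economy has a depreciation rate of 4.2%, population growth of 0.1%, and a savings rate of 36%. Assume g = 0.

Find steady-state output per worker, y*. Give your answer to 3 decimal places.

y* ≈ 2.031

In steady state, investment equals break-even investment: s·k^α = (n + δ)·k.
Rearranging, k^(1−α) = s / (n + δ).
k^0.75 = 0.36 / (0.001 + 0.042) = 0.36 / 0.043 = 8.3721
k* = 8.3721^(1/0.75) ≈ 16.9999
y* = (k*)^α = 16.9999^0.25 ≈ 2.0305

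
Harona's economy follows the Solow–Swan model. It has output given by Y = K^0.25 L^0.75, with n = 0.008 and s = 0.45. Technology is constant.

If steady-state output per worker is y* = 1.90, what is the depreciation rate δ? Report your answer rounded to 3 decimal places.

δ ≈ 0.058

In steady state, investment equals break-even investment: s·k^α = (n + δ)·k.
Since y* = [s/(n + δ)]^(α/(1−α)), we have s/(n + δ) = (y*)^((1−α)/α) = 1.90^3 = 6.8590.
Therefore n + δ = s / 6.8590 = 0.45 / 6.8590 = 0.0656, so δ = 0.0656 − 0.008 = 0.0576.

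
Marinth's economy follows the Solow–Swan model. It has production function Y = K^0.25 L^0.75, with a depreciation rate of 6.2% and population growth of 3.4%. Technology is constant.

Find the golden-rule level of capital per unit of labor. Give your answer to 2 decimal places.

k_gold ≈ 3.58

The golden rule sets f'(k) = n + δ, i.e. α·k^(α−1) = n + δ.
So k^(1−α) = α / (n + δ) = 0.25 / 0.096 = 2.6042.
k_gold = 2.6042^(1/0.75) ≈ 3.5829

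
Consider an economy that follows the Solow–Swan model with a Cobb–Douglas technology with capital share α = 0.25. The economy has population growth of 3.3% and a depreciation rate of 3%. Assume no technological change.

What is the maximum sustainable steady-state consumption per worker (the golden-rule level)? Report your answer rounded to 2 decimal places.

c_gold ≈ 1.19

At the golden rule, f'(k) = n + δ, so α·k^(α−1) = n + δ and k_gold = (α/(n + δ))^(1/(1−α)).
k_gold = (0.25/0.063)^(1/0.75) = 3.9683^1.3333 ≈ 6.2823
c_gold = f(k_gold) − (n + δ)·k_gold = 1.5832 − 0.063×6.2823 ≈ 1.1874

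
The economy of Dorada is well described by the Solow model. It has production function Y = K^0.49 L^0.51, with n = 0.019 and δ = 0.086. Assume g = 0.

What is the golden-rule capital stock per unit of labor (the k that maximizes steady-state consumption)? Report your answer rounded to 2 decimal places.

k_gold ≈ 20.50

The golden rule sets f'(k) = n + δ, i.e. α·k^(α−1) = n + δ.
So k^(1−α) = α / (n + δ) = 0.49 / 0.105 = 4.6667.
k_gold = 4.6667^(1/0.51) ≈ 20.5014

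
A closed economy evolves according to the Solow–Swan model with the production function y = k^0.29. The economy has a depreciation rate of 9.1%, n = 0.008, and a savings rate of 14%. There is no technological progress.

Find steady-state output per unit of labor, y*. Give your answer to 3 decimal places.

At the steady state, Δk = 0, so s·k^α = (n + δ)·k.
Dividing both sides by k: k^(1−α) = s / (n + δ).
k^0.71 = 0.14 / (0.008 + 0.091) = 0.14 / 0.099 = 1.4141
k* = 1.4141^(1/0.71) ≈ 1.6291
y* = (k*)^α = 1.6291^0.29 ≈ 1.1520

y* = 1.152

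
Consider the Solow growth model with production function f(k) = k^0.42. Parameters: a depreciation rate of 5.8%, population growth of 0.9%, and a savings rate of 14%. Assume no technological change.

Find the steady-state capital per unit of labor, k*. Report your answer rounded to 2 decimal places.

Steady state requires s·f(k) = (n + δ)·k, i.e. s·k^α = (n + δ)·k.
Dividing both sides by k: k^(1−α) = s / (n + δ).
k^0.58 = 0.14 / (0.009 + 0.058) = 0.14 / 0.067 = 2.0896
k* = 2.0896^(1/0.58) ≈ 3.5631

k* ≈ 3.56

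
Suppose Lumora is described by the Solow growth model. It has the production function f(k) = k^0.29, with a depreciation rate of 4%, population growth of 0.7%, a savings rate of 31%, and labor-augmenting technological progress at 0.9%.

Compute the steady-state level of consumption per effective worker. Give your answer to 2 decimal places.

Steady state requires s·f(k) = (n + g + δ)·k, i.e. s·k^α = (n + g + δ)·k.
Rearranging, k^(1−α) = s / (n + g + δ).
k^0.71 = 0.31 / (0.007 + 0.009 + 0.040) = 0.31 / 0.056 = 5.5357
k* = 5.5357^(1/0.71) ≈ 11.1358
y* = (k*)^α = 11.1358^0.29 ≈ 2.0116
c* = (1 − s)·y* = (1 − 0.31) × 2.0116 ≈ 1.3880

c* = 1.39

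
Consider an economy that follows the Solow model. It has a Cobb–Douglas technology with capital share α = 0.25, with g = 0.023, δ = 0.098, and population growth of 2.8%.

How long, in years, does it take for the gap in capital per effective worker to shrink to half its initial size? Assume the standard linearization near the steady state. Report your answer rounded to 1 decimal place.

half-life ≈ 6.2 years

Near the steady state the convergence rate is λ = (1 − α)(n + g + δ).
λ = (1 − 0.25) × 0.149 = 0.75 × 0.149 = 0.11175
Half-life = ln 2 / λ = 0.6931 / 0.11175 ≈ 6.20 years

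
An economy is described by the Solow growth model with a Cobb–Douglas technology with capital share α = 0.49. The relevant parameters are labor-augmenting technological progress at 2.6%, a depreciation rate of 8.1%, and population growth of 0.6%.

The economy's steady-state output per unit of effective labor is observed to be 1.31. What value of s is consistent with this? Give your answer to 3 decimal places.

In steady state, investment equals break-even investment: s·k^α = (n + g + δ)·k.
Since y* = [s/(n + g + δ)]^(α/(1−α)), we have s/(n + g + δ) = (y*)^((1−α)/α) = 1.31^1.0408 = 1.3245.
Therefore s = 1.3245 × (n + g + δ) = 1.3245 × 0.113 = 0.1497.

s ≈ 0.150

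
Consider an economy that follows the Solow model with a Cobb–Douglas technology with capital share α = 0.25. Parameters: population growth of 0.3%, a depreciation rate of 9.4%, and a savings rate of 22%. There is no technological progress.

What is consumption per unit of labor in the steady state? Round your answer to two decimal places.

c* = 1.02

Steady state requires s·f(k) = (n + δ)·k, i.e. s·k^α = (n + δ)·k.
Rearranging, k^(1−α) = s / (n + δ).
k^0.75 = 0.22 / (0.003 + 0.094) = 0.22 / 0.097 = 2.2680
k* = 2.2680^(1/0.75) ≈ 2.9798
y* = (k*)^α = 2.9798^0.25 ≈ 1.3139
c* = (1 − s)·y* = (1 − 0.22) × 1.3139 ≈ 1.0248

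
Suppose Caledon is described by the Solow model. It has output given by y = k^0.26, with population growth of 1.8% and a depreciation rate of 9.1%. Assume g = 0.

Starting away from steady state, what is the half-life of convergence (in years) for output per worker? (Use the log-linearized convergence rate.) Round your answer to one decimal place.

Near the steady state the convergence rate is λ = (1 − α)(n + δ).
λ = (1 − 0.26) × 0.109 = 0.74 × 0.109 = 0.08066
Half-life = ln 2 / λ = 0.6931 / 0.08066 ≈ 8.59 years

about 8.6 years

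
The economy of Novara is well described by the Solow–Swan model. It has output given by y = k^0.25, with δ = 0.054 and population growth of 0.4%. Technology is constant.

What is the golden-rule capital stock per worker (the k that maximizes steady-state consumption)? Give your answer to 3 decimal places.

The golden rule sets f'(k) = n + δ, i.e. α·k^(α−1) = n + δ.
So k^(1−α) = α / (n + δ) = 0.25 / 0.058 = 4.3103.
k_gold = 4.3103^(1/0.75) ≈ 7.0147

k_gold ≈ 7.015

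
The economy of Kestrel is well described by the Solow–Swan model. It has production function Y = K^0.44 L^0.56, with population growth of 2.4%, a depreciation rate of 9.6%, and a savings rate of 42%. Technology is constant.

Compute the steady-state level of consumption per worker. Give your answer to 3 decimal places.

Steady state requires s·f(k) = (n + δ)·k, i.e. s·k^α = (n + δ)·k.
Dividing both sides by k: k^(1−α) = s / (n + δ).
k^0.56 = 0.42 / (0.024 + 0.096) = 0.42 / 0.120 = 3.5000
k* = 3.5000^(1/0.56) ≈ 9.3659
y* = (k*)^α = 9.3659^0.44 ≈ 2.6760
c* = (1 − s)·y* = (1 − 0.42) × 2.6760 ≈ 1.5521

c* ≈ 1.552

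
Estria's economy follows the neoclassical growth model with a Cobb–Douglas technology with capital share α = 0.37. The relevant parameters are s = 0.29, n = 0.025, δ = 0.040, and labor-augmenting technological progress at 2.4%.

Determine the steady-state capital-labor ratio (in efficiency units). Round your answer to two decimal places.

Steady state requires s·f(k) = (n + g + δ)·k, i.e. s·k^α = (n + g + δ)·k.
Rearranging, k^(1−α) = s / (n + g + δ).
k^0.63 = 0.29 / (0.025 + 0.024 + 0.040) = 0.29 / 0.089 = 3.2584
k* = 3.2584^(1/0.63) ≈ 6.5207

k* = 6.52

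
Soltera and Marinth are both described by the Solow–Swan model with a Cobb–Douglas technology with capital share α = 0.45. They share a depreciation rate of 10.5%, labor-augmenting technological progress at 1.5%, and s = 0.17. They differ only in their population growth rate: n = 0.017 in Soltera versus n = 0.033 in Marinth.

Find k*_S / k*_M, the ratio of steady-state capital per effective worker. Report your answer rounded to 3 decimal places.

Steady-state k* = [s/(n + g + δ)]^(1/(1−α)), so the ratio is [ (s_S/(n + g + δ)_S) / (s_M/(n + g + δ)_M) ]^1.8182.
s_S/(n + g + δ)_S = 0.17/0.137 = 1.2409; s_M/(n + g + δ)_M = 0.17/0.153 = 1.1111.
Ratio = (1.2409/1.1111)^1.8182 = 1.1168^1.8182 ≈ 1.2224

k*_S / k*_M ≈ 1.222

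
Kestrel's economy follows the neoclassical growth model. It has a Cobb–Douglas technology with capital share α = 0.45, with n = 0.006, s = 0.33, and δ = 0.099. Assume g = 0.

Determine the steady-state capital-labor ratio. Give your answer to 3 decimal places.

k* ≈ 8.021

Steady state requires s·f(k) = (n + δ)·k, i.e. s·k^α = (n + δ)·k.
Rearranging, k^(1−α) = s / (n + δ).
k^0.55 = 0.33 / (0.006 + 0.099) = 0.33 / 0.105 = 3.1429
k* = 3.1429^(1/0.55) ≈ 8.0212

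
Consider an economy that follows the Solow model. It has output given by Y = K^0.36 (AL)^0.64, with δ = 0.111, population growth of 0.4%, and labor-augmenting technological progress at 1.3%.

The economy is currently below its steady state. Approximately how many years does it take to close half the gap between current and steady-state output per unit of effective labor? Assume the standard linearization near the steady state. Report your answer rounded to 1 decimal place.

Near the steady state the convergence rate is λ = (1 − α)(n + g + δ).
λ = (1 − 0.36) × 0.128 = 0.64 × 0.128 = 0.08192
Half-life = ln 2 / λ = 0.6931 / 0.08192 ≈ 8.46 years

about 8.5 years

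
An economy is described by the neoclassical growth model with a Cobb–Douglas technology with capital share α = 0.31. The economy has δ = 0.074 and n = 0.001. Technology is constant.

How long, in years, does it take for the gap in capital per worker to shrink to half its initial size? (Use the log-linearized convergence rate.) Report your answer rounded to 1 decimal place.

Near the steady state the convergence rate is λ = (1 − α)(n + δ).
λ = (1 − 0.31) × 0.075 = 0.69 × 0.075 = 0.05175
Half-life = ln 2 / λ = 0.6931 / 0.05175 ≈ 13.39 years

about 13.4 years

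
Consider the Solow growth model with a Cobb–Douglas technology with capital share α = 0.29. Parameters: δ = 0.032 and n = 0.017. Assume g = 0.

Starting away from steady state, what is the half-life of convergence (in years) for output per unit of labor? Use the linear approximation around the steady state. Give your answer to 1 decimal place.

half-life ≈ 19.9 years

Near the steady state the convergence rate is λ = (1 − α)(n + δ).
λ = (1 − 0.29) × 0.049 = 0.71 × 0.049 = 0.03479
Half-life = ln 2 / λ = 0.6931 / 0.03479 ≈ 19.92 years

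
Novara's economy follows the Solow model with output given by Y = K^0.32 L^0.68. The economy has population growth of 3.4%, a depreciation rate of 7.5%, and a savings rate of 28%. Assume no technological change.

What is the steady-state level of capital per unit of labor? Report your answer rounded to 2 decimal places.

k* ≈ 4.00

At the steady state, Δk = 0, so s·k^α = (n + δ)·k.
Rearranging, k^(1−α) = s / (n + δ).
k^0.68 = 0.28 / (0.034 + 0.075) = 0.28 / 0.109 = 2.5688
k* = 2.5688^(1/0.68) ≈ 4.0045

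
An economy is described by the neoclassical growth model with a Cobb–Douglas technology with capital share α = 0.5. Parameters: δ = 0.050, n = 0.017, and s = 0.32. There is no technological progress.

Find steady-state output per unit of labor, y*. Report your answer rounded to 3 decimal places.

y* ≈ 4.776

Steady state requires s·f(k) = (n + δ)·k, i.e. s·k^α = (n + δ)·k.
Rearranging, k^(1−α) = s / (n + δ).
k^0.5 = 0.32 / (0.017 + 0.050) = 0.32 / 0.067 = 4.7761
k* = 4.7761^(1/0.5) ≈ 22.8111
y* = (k*)^α = 22.8111^0.5 ≈ 4.7761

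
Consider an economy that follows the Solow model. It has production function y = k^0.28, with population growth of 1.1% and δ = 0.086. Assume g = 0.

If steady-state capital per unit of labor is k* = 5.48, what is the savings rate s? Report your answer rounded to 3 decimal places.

Steady state requires s·f(k) = (n + δ)·k, i.e. s·k^α = (n + δ)·k.
So s / (n + δ) = (k*)^(1−α) = 5.48^0.72 = 3.4035.
Therefore s = 3.4035 × (n + δ) = 3.4035 × 0.097 = 0.3301.

s ≈ 0.330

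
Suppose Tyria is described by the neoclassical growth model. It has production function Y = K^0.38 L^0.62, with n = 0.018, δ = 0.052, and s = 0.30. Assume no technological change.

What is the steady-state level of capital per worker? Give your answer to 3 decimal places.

k* = 10.457

At the steady state, Δk = 0, so s·k^α = (n + δ)·k.
Dividing both sides by k: k^(1−α) = s / (n + δ).
k^0.62 = 0.30 / (0.018 + 0.052) = 0.30 / 0.070 = 4.2857
k* = 4.2857^(1/0.62) ≈ 10.4566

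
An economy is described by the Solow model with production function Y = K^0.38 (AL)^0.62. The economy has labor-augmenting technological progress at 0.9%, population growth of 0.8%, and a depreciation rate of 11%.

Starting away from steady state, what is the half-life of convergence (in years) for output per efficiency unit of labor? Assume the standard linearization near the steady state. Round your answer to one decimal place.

Near the steady state the convergence rate is λ = (1 − α)(n + g + δ).
λ = (1 − 0.38) × 0.127 = 0.62 × 0.127 = 0.07874
Half-life = ln 2 / λ = 0.6931 / 0.07874 ≈ 8.80 years

about 8.8 years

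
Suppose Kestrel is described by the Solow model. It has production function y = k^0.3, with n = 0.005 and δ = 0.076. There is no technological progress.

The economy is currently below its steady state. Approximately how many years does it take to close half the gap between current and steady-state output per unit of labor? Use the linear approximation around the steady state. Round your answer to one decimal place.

about 12.2 years

Near the steady state the convergence rate is λ = (1 − α)(n + δ).
λ = (1 − 0.3) × 0.081 = 0.7 × 0.081 = 0.0567
Half-life = ln 2 / λ = 0.6931 / 0.0567 ≈ 12.22 years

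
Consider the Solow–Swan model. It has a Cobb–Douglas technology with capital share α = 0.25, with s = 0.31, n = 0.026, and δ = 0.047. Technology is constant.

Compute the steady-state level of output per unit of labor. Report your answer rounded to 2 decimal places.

Steady state requires s·f(k) = (n + δ)·k, i.e. s·k^α = (n + δ)·k.
Dividing both sides by k: k^(1−α) = s / (n + δ).
k^0.75 = 0.31 / (0.026 + 0.047) = 0.31 / 0.073 = 4.2466
k* = 4.2466^(1/0.75) ≈ 6.8768
y* = (k*)^α = 6.8768^0.25 ≈ 1.6194

y* = 1.62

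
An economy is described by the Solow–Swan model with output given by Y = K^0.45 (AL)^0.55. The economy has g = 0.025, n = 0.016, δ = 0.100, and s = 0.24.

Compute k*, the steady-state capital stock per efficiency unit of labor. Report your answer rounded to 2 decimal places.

At the steady state, Δk = 0, so s·k^α = (n + g + δ)·k.
Rearranging, k^(1−α) = s / (n + g + δ).
k^0.55 = 0.24 / (0.016 + 0.025 + 0.100) = 0.24 / 0.141 = 1.7021
k* = 1.7021^(1/0.55) ≈ 2.6301

k* ≈ 2.63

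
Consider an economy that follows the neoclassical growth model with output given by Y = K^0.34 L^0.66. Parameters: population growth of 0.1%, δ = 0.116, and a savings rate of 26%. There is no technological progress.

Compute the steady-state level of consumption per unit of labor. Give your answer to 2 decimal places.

At the steady state, Δk = 0, so s·k^α = (n + δ)·k.
Dividing both sides by k: k^(1−α) = s / (n + δ).
k^0.66 = 0.26 / (0.001 + 0.116) = 0.26 / 0.117 = 2.2222
k* = 2.2222^(1/0.66) ≈ 3.3530
y* = (k*)^α = 3.3530^0.34 ≈ 1.5089
c* = (1 − s)·y* = (1 − 0.26) × 1.5089 ≈ 1.1166

c* = 1.12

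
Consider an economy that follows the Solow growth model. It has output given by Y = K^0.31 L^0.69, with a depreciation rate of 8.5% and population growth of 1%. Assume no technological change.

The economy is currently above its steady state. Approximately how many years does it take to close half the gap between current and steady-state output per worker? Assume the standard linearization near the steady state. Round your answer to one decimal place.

half-life ≈ 10.6 years

Near the steady state the convergence rate is λ = (1 − α)(n + δ).
λ = (1 − 0.31) × 0.095 = 0.69 × 0.095 = 0.06555
Half-life = ln 2 / λ = 0.6931 / 0.06555 ≈ 10.57 years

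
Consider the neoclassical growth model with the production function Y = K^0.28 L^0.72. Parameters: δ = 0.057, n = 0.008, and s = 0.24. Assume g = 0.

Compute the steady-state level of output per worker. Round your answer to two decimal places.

y* = 1.66

Steady state requires s·f(k) = (n + δ)·k, i.e. s·k^α = (n + δ)·k.
Dividing both sides by k: k^(1−α) = s / (n + δ).
k^0.72 = 0.24 / (0.008 + 0.057) = 0.24 / 0.065 = 3.6923
k* = 3.6923^(1/0.72) ≈ 6.1364
y* = (k*)^α = 6.1364^0.28 ≈ 1.6619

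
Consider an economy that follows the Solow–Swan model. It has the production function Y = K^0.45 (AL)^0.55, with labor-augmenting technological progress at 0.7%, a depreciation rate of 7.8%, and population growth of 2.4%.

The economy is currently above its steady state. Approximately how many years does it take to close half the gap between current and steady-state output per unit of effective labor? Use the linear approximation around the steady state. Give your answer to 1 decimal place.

Near the steady state the convergence rate is λ = (1 − α)(n + g + δ).
λ = (1 − 0.45) × 0.109 = 0.55 × 0.109 = 0.05995
Half-life = ln 2 / λ = 0.6931 / 0.05995 ≈ 11.56 years

t_½ ≈ 11.6 years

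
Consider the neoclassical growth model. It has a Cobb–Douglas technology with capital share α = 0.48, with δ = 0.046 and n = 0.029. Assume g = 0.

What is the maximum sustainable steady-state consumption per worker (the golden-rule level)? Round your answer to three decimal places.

At the golden rule, f'(k) = n + δ, so α·k^(α−1) = n + δ and k_gold = (α/(n + δ))^(1/(1−α)).
k_gold = (0.48/0.075)^(1/0.52) = 6.4000^1.9231 ≈ 35.5111
c_gold = f(k_gold) − (n + δ)·k_gold = 5.5485 − 0.075×35.5111 ≈ 2.8852

c_gold ≈ 2.885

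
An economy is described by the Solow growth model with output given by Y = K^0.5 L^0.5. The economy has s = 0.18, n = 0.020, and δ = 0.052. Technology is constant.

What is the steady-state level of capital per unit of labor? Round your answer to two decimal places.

Steady state requires s·f(k) = (n + δ)·k, i.e. s·k^α = (n + δ)·k.
Dividing both sides by k: k^(1−α) = s / (n + δ).
k^0.5 = 0.18 / (0.020 + 0.052) = 0.18 / 0.072 = 2.5000
k* = 2.5000^(1/0.5) ≈ 6.2500

k* ≈ 6.25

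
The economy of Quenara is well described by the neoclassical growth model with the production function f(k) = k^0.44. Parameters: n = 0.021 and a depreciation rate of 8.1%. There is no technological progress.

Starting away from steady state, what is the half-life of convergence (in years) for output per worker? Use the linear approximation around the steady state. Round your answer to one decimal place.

Near the steady state the convergence rate is λ = (1 − α)(n + δ).
λ = (1 − 0.44) × 0.102 = 0.56 × 0.102 = 0.05712
Half-life = ln 2 / λ = 0.6931 / 0.05712 ≈ 12.13 years

half-life ≈ 12.1 years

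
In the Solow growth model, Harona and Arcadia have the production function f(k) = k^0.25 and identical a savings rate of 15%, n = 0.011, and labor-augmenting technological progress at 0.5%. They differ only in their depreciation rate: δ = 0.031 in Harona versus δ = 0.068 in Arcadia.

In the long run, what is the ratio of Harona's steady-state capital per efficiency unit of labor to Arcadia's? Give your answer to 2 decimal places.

ratio ≈ 2.17

Steady-state k* = [s/(n + g + δ)]^(1/(1−α)), so the ratio is [ (s_H/(n + g + δ)_H) / (s_A/(n + g + δ)_A) ]^1.3333.
s_H/(n + g + δ)_H = 0.15/0.047 = 3.1915; s_A/(n + g + δ)_A = 0.15/0.084 = 1.7857.
Ratio = (3.1915/1.7857)^1.3333 = 1.7873^1.3333 ≈ 2.1690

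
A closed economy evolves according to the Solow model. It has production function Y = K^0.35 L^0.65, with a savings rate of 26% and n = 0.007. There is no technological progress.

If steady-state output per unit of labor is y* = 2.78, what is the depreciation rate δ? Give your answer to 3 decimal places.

δ ≈ 0.032

At the steady state, Δk = 0, so s·k^α = (n + δ)·k.
Since y* = [s/(n + δ)]^(α/(1−α)), we have s/(n + δ) = (y*)^((1−α)/α) = 2.78^1.8571 = 6.6778.
Therefore n + δ = s / 6.6778 = 0.26 / 6.6778 = 0.0389, so δ = 0.0389 − 0.007 = 0.0319.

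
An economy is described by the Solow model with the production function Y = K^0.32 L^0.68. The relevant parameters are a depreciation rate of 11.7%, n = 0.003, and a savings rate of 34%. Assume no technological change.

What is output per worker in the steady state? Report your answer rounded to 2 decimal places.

Steady state requires s·f(k) = (n + δ)·k, i.e. s·k^α = (n + δ)·k.
Dividing both sides by k: k^(1−α) = s / (n + δ).
k^0.68 = 0.34 / (0.003 + 0.117) = 0.34 / 0.120 = 2.8333
k* = 2.8333^(1/0.68) ≈ 4.6253
y* = (k*)^α = 4.6253^0.32 ≈ 1.6325

y* ≈ 1.63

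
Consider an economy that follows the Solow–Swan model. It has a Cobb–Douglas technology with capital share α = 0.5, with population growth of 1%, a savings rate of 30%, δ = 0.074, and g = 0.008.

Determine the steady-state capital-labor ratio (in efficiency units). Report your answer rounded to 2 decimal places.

Steady state requires s·f(k) = (n + g + δ)·k, i.e. s·k^α = (n + g + δ)·k.
Dividing both sides by k: k^(1−α) = s / (n + g + δ).
k^0.5 = 0.30 / (0.010 + 0.008 + 0.074) = 0.30 / 0.092 = 3.2609
k* = 3.2609^(1/0.5) ≈ 10.6335

k* ≈ 10.63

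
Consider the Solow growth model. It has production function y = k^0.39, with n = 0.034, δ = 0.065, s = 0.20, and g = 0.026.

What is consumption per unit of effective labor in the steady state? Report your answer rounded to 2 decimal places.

In steady state, investment equals break-even investment: s·k^α = (n + g + δ)·k.
Rearranging, k^(1−α) = s / (n + g + δ).
k^0.61 = 0.20 / (0.034 + 0.026 + 0.065) = 0.20 / 0.125 = 1.6000
k* = 1.6000^(1/0.61) ≈ 2.1608
y* = (k*)^α = 2.1608^0.39 ≈ 1.3505
c* = (1 − s)·y* = (1 − 0.20) × 1.3505 ≈ 1.0804

c* ≈ 1.08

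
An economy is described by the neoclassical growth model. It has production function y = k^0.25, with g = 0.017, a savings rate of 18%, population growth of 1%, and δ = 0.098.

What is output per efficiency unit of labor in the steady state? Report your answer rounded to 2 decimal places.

Steady state requires s·f(k) = (n + g + δ)·k, i.e. s·k^α = (n + g + δ)·k.
Rearranging, k^(1−α) = s / (n + g + δ).
k^0.75 = 0.18 / (0.010 + 0.017 + 0.098) = 0.18 / 0.125 = 1.4400
k* = 1.4400^(1/0.75) ≈ 1.6261
y* = (k*)^α = 1.6261^0.25 ≈ 1.1292

y* ≈ 1.13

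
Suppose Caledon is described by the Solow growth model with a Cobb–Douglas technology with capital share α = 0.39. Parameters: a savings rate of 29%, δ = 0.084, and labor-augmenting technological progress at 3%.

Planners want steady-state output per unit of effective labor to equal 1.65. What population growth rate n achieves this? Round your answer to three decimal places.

n ≈ 0.019

At the steady state, Δk = 0, so s·k^α = (n + g + δ)·k.
Since y* = [s/(n + g + δ)]^(α/(1−α)), we have s/(n + g + δ) = (y*)^((1−α)/α) = 1.65^1.5641 = 2.1886.
Therefore n + g + δ = s / 2.1886 = 0.29 / 2.1886 = 0.1325, so n = 0.1325 − 0.114 = 0.0185.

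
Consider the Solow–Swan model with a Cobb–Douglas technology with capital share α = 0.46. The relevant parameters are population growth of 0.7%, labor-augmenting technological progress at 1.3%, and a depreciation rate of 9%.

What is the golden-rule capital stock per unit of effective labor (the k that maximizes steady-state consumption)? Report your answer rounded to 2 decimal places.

k_gold ≈ 14.15

The golden rule sets f'(k) = n + g + δ, i.e. α·k^(α−1) = n + g + δ.
So k^(1−α) = α / (n + g + δ) = 0.46 / 0.110 = 4.1818.
k_gold = 4.1818^(1/0.54) ≈ 14.1473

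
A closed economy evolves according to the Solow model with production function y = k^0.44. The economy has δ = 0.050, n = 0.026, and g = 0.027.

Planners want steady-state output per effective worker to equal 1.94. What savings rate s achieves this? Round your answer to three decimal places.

s ≈ 0.239

Steady state requires s·f(k) = (n + g + δ)·k, i.e. s·k^α = (n + g + δ)·k.
Since y* = [s/(n + g + δ)]^(α/(1−α)), we have s/(n + g + δ) = (y*)^((1−α)/α) = 1.94^1.2727 = 2.3243.
Therefore s = 2.3243 × (n + g + δ) = 2.3243 × 0.103 = 0.2394.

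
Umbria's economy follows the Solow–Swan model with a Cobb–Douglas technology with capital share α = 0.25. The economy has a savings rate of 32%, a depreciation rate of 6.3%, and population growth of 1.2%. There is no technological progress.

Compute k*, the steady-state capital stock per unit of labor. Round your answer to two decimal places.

At the steady state, Δk = 0, so s·k^α = (n + δ)·k.
Rearranging, k^(1−α) = s / (n + δ).
k^0.75 = 0.32 / (0.012 + 0.063) = 0.32 / 0.075 = 4.2667
k* = 4.2667^(1/0.75) ≈ 6.9203

k* ≈ 6.92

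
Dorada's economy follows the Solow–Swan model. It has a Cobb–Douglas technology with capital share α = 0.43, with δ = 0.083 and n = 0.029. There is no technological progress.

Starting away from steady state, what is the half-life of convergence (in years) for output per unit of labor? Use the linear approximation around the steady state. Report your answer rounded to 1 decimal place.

Near the steady state the convergence rate is λ = (1 − α)(n + δ).
λ = (1 − 0.43) × 0.112 = 0.57 × 0.112 = 0.06384
Half-life = ln 2 / λ = 0.6931 / 0.06384 ≈ 10.86 years

half-life ≈ 10.9 years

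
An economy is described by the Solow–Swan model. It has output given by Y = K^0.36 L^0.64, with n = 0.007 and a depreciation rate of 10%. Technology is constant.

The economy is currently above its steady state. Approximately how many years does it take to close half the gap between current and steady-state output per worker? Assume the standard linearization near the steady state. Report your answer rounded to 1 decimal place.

half-life ≈ 10.1 years

Near the steady state the convergence rate is λ = (1 − α)(n + δ).
λ = (1 − 0.36) × 0.107 = 0.64 × 0.107 = 0.06848
Half-life = ln 2 / λ = 0.6931 / 0.06848 ≈ 10.12 years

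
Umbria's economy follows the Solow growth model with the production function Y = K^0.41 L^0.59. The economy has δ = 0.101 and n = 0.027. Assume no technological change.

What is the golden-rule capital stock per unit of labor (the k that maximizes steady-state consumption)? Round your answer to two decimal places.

k_gold ≈ 7.19

The golden rule sets f'(k) = n + δ, i.e. α·k^(α−1) = n + δ.
So k^(1−α) = α / (n + δ) = 0.41 / 0.128 = 3.2031.
k_gold = 3.2031^(1/0.59) ≈ 7.1928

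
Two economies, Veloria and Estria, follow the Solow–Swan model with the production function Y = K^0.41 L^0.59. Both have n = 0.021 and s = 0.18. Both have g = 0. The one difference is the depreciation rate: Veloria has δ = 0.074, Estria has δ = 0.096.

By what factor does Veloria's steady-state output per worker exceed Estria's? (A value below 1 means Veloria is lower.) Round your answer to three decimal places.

ratio ≈ 1.156

Steady-state y* = [s/(n + δ)]^(α/(1−α)), so the ratio is [ (s_V/(n + δ)_V) / (s_E/(n + δ)_E) ]^0.6949.
s_V/(n + δ)_V = 0.18/0.095 = 1.8947; s_E/(n + δ)_E = 0.18/0.117 = 1.5385.
Ratio = (1.8947/1.5385)^0.6949 = 1.2315^0.6949 ≈ 1.1557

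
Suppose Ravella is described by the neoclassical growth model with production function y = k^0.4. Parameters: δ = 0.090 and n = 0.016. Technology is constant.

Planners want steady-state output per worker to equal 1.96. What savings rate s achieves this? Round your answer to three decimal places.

s ≈ 0.291

At the steady state, Δk = 0, so s·k^α = (n + δ)·k.
Since y* = [s/(n + δ)]^(α/(1−α)), we have s/(n + δ) = (y*)^((1−α)/α) = 1.96^1.5 = 2.7440.
Therefore s = 2.7440 × (n + δ) = 2.7440 × 0.106 = 0.2909.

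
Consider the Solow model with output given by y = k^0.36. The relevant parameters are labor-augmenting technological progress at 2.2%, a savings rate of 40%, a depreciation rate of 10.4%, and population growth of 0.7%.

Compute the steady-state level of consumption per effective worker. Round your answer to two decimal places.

c* ≈ 1.11

At the steady state, Δk = 0, so s·k^α = (n + g + δ)·k.
Dividing both sides by k: k^(1−α) = s / (n + g + δ).
k^0.64 = 0.40 / (0.007 + 0.022 + 0.104) = 0.40 / 0.133 = 3.0075
k* = 3.0075^(1/0.64) ≈ 5.5872
y* = (k*)^α = 5.5872^0.36 ≈ 1.8578
c* = (1 − s)·y* = (1 − 0.40) × 1.8578 ≈ 1.1147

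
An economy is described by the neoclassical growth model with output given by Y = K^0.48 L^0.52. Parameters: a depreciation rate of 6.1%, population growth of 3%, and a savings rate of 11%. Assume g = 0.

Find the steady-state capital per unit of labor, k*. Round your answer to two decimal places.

At the steady state, Δk = 0, so s·k^α = (n + δ)·k.
Dividing both sides by k: k^(1−α) = s / (n + δ).
k^0.52 = 0.11 / (0.030 + 0.061) = 0.11 / 0.091 = 1.2088
k* = 1.2088^(1/0.52) ≈ 1.4400

k* = 1.44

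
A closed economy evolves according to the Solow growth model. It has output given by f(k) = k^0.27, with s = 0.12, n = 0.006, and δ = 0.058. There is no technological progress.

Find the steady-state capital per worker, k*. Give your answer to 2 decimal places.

k* ≈ 2.37

At the steady state, Δk = 0, so s·k^α = (n + δ)·k.
Rearranging, k^(1−α) = s / (n + δ).
k^0.73 = 0.12 / (0.006 + 0.058) = 0.12 / 0.064 = 1.8750
k* = 1.8750^(1/0.73) ≈ 2.3658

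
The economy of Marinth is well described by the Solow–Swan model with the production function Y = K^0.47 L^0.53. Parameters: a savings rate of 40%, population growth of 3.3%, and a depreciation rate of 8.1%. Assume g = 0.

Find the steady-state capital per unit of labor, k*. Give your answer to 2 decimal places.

In steady state, investment equals break-even investment: s·k^α = (n + δ)·k.
Rearranging, k^(1−α) = s / (n + δ).
k^0.53 = 0.40 / (0.033 + 0.081) = 0.40 / 0.114 = 3.5088
k* = 3.5088^(1/0.53) ≈ 10.6807

k* ≈ 10.68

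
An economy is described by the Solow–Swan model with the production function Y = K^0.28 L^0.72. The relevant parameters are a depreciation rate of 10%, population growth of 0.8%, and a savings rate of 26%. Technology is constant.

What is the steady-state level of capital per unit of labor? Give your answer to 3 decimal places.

At the steady state, Δk = 0, so s·k^α = (n + δ)·k.
Rearranging, k^(1−α) = s / (n + δ).
k^0.72 = 0.26 / (0.008 + 0.100) = 0.26 / 0.108 = 2.4074
k* = 2.4074^(1/0.72) ≈ 3.3879

k* = 3.388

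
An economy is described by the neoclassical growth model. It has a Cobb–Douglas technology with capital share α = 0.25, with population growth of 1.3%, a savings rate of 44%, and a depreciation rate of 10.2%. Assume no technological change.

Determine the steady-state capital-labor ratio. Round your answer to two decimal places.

In steady state, investment equals break-even investment: s·k^α = (n + δ)·k.
Dividing both sides by k: k^(1−α) = s / (n + δ).
k^0.75 = 0.44 / (0.013 + 0.102) = 0.44 / 0.115 = 3.8261
k* = 3.8261^(1/0.75) ≈ 5.9842

k* ≈ 5.98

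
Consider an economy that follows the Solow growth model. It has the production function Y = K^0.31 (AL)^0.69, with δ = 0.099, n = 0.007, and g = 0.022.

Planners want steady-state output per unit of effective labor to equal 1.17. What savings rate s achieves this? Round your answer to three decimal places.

Steady state requires s·f(k) = (n + g + δ)·k, i.e. s·k^α = (n + g + δ)·k.
Since y* = [s/(n + g + δ)]^(α/(1−α)), we have s/(n + g + δ) = (y*)^((1−α)/α) = 1.17^2.2258 = 1.4183.
Therefore s = 1.4183 × (n + g + δ) = 1.4183 × 0.128 = 0.1815.

s ≈ 0.182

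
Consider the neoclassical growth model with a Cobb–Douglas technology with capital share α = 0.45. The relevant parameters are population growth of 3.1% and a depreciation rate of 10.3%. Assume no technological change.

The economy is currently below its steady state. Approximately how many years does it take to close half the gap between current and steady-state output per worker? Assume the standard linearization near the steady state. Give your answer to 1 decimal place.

half-life ≈ 9.4 years

Near the steady state the convergence rate is λ = (1 − α)(n + δ).
λ = (1 − 0.45) × 0.134 = 0.55 × 0.134 = 0.0737
Half-life = ln 2 / λ = 0.6931 / 0.0737 ≈ 9.40 years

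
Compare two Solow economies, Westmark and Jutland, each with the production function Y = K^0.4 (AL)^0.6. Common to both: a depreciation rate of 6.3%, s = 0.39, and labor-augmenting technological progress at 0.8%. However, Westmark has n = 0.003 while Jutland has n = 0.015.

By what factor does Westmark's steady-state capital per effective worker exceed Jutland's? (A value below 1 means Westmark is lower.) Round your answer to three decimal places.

Steady-state k* = [s/(n + g + δ)]^(1/(1−α)), so the ratio is [ (s_W/(n + g + δ)_W) / (s_J/(n + g + δ)_J) ]^1.6667.
s_W/(n + g + δ)_W = 0.39/0.074 = 5.2703; s_J/(n + g + δ)_J = 0.39/0.086 = 4.5349.
Ratio = (5.2703/4.5349)^1.6667 = 1.1622^1.6667 ≈ 1.2847

k*_W / k*_J ≈ 1.285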